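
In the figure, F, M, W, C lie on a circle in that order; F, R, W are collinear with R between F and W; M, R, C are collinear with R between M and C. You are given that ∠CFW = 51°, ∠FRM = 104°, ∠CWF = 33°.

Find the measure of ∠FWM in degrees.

∠FWM = 53°

1. ∠CMW = 51°  [same arc WC]
2. ∠MRW = 76°  [linear pair at R on FW]
3. ∠FWM = 53°  [△MRW]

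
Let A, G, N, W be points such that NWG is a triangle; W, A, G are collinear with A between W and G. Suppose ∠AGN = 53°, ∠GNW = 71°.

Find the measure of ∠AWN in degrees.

1. ∠NGW = 53°  [A on ray GW]
2. ∠GWN = 56°  [△NWG]
3. ∠AWN = 56°  [A on ray WG]

∠AWN = 56°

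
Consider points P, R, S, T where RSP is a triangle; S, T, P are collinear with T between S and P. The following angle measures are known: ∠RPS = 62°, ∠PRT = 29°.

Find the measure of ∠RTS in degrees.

∠RTS = 91°

1. ∠RPT = 62°  [T on ray PS]
2. ∠PTR = 89°  [△RTP]
3. ∠RTS = 91°  [linear pair at T on SP]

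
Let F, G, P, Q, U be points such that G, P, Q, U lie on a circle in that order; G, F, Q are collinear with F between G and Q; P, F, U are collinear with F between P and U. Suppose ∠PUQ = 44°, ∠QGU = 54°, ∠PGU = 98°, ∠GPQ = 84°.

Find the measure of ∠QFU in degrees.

∠QFU = 106°

1. ∠GUQ = 96°  [cyclic GPQU, opposite ∠P+∠U]
2. ∠GQU = 30°  [△GQU]
3. ∠QFU = 106°  [△QFU]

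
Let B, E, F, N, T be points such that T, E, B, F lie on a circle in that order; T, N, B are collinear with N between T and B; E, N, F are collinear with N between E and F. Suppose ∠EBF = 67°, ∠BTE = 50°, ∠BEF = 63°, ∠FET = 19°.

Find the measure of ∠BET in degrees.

∠BET = 82°

1. ∠BTF = 63°  [same arc BF]
2. ∠FBT = 19°  [same arc TF]
3. ∠BFT = 98°  [△TBF]
4. ∠BET = 82°  [cyclic TEBF, opposite ∠E+∠F]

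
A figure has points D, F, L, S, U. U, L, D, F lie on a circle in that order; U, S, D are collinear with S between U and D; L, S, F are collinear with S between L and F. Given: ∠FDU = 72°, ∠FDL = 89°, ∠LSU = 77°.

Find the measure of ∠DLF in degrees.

∠DLF = 60°

1. ∠DSF = 77°  [vertical angles at S]
2. ∠DFL = 31°  [△DSF]
3. ∠DLF = 60°  [△LDF]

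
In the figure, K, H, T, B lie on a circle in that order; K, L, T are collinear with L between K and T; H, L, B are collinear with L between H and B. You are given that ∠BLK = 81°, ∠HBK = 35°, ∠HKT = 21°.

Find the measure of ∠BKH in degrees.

∠BKH = 85°

1. ∠HLT = 81°  [vertical angles at L]
2. ∠HTK = 35°  [same arc KH]
3. ∠HBT = 21°  [same arc HT]
4. ∠BHT = 64°  [△HLT]
5. ∠BTH = 95°  [△HTB]
6. ∠BKH = 85°  [cyclic KHTB, opposite ∠K+∠T]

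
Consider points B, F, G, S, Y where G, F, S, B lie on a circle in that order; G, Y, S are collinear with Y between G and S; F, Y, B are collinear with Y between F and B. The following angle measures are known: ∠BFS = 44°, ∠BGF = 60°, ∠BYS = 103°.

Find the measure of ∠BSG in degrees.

1. ∠BSF = 120°  [cyclic GFSB, opposite ∠G+∠S]
2. ∠FBS = 16°  [△FSB]
3. ∠BSG = 61°  [△SYB]

∠BSG = 61°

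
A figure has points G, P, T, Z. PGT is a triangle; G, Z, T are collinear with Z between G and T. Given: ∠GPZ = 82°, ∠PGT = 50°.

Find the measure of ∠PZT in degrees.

∠PZT = 132°

1. ∠PGZ = 50°  [Z on ray GT]
2. ∠GZP = 48°  [△PGZ]
3. ∠PZT = 132°  [linear pair at Z on GT]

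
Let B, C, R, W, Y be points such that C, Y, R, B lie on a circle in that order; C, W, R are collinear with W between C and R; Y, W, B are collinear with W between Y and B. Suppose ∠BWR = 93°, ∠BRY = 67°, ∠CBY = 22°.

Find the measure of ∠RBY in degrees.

∠RBY = 42°

1. ∠CWY = 93°  [vertical angles at W]
2. ∠BCY = 113°  [cyclic CYRB, opposite ∠C+∠R]
3. ∠BYC = 45°  [△CYB]
4. ∠RCY = 42°  [△CWY]
5. ∠RBY = 42°  [same arc YR]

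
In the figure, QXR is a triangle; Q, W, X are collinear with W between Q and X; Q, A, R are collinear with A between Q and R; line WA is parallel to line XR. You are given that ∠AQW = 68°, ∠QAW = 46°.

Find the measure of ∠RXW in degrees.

∠RXW = 66°

1. ∠AWQ = 66°  [△QWA]
2. ∠AWX = 114°  [linear pair at W on QX]
3. ∠RXW = 66°  [WA∥XR, co-interior at X–W]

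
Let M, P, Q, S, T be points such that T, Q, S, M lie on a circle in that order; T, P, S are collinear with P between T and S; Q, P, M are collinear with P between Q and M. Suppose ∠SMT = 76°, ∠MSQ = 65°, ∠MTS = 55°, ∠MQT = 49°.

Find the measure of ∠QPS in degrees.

1. ∠MTQ = 115°  [cyclic TQSM, opposite ∠T+∠S]
2. ∠MQS = 55°  [same arc SM]
3. ∠QMT = 16°  [△TQM]
4. ∠QST = 16°  [same arc TQ]
5. ∠QPS = 109°  [△QPS]

∠QPS = 109°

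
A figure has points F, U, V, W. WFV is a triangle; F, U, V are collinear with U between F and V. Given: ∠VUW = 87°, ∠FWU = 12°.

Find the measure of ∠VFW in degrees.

1. ∠FUW = 93°  [linear pair at U on FV]
2. ∠UFW = 75°  [△WFU]
3. ∠VFW = 75°  [U on ray FV]

∠VFW = 75°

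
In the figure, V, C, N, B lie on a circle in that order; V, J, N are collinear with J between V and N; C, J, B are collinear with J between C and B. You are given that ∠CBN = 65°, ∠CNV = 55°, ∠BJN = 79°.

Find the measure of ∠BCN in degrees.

∠BCN = 24°

1. ∠CBV = 55°  [same arc VC]
2. ∠BJV = 101°  [linear pair at J on VN]
3. ∠BVN = 24°  [△VJB]
4. ∠BCN = 24°  [same arc NB]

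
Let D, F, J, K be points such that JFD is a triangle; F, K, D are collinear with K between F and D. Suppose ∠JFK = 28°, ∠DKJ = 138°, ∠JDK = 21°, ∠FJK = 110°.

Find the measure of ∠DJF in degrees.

∠DJF = 131°

1. ∠DFJ = 28°  [K on ray FD]
2. ∠FDJ = 21°  [K on ray DF]
3. ∠DJF = 131°  [△JFD]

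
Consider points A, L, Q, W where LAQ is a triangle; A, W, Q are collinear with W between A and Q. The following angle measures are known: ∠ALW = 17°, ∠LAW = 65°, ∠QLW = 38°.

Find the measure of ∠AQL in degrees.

∠AQL = 60°

1. ∠AWL = 98°  [△LAW]
2. ∠LWQ = 82°  [linear pair at W on AQ]
3. ∠LQW = 60°  [△LWQ]
4. ∠AQL = 60°  [W on ray QA]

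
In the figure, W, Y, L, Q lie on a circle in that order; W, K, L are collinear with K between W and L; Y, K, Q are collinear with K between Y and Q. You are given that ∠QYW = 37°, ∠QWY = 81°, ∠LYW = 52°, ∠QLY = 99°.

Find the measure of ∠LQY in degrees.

∠LQY = 66°

1. ∠QLW = 37°  [same arc WQ]
2. ∠LQW = 128°  [cyclic WYLQ, opposite ∠Y+∠Q]
3. ∠LWQ = 15°  [△WLQ]
4. ∠LYQ = 15°  [same arc LQ]
5. ∠LQY = 66°  [△YLQ]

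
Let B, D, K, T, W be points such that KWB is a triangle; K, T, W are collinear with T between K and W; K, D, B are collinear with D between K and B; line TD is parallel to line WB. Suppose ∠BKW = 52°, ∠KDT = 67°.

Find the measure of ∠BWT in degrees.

∠BWT = 61°

1. ∠DKT = 52°  [T on KW, D on KB]
2. ∠DTK = 61°  [△KTD]
3. ∠DTW = 119°  [linear pair at T on KW]
4. ∠BWT = 61°  [TD∥WB, co-interior at W–T]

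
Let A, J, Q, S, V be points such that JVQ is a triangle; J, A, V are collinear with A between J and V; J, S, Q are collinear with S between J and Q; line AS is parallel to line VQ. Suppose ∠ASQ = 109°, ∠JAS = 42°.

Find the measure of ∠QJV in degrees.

∠QJV = 67°

1. ∠ASJ = 71°  [linear pair at S on JQ]
2. ∠AJS = 67°  [△JAS]
3. ∠QJV = 67°  [A on JV, S on JQ]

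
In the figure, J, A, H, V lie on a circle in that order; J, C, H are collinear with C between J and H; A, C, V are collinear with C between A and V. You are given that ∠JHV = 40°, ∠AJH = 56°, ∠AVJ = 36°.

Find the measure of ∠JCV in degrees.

1. ∠AVH = 56°  [same arc AH]
2. ∠HCV = 84°  [△HCV]
3. ∠JCV = 96°  [linear pair at C on JH]

∠JCV = 96°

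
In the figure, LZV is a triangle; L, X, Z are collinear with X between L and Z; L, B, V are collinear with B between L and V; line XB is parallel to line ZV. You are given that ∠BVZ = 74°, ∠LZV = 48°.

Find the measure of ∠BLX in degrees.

∠BLX = 58°

1. ∠LVZ = 74°  [B on ray VL]
2. ∠VLZ = 58°  [△LZV]
3. ∠BLX = 58°  [X on LZ, B on LV]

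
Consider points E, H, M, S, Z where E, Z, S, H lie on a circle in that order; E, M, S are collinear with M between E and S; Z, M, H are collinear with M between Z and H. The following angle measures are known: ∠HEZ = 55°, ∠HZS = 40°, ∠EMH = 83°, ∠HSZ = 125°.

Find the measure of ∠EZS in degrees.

1. ∠SHZ = 15°  [△ZSH]
2. ∠SMZ = 83°  [vertical angles at M]
3. ∠SEZ = 15°  [same arc ZS]
4. ∠ESZ = 57°  [△ZMS]
5. ∠EZS = 108°  [△EZS]

∠EZS = 108°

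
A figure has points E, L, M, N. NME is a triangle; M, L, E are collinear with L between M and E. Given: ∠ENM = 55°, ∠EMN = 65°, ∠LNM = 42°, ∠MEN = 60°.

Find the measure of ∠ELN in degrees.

1. ∠LMN = 65°  [L on ray ME]
2. ∠MLN = 73°  [△NML]
3. ∠ELN = 107°  [linear pair at L on ME]

∠ELN = 107°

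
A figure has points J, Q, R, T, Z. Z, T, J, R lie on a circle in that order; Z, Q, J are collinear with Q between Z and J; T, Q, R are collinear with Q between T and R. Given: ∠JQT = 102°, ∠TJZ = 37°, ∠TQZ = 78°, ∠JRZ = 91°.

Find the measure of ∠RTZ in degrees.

∠RTZ = 48°

1. ∠JTZ = 89°  [cyclic ZTJR, opposite ∠T+∠R]
2. ∠JZT = 54°  [△ZTJ]
3. ∠RTZ = 48°  [△ZQT]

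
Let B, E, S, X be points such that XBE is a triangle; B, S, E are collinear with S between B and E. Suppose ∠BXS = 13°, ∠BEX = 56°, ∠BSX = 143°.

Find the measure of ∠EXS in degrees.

1. ∠SEX = 56°  [S on ray EB]
2. ∠ESX = 37°  [linear pair at S on BE]
3. ∠EXS = 87°  [△XSE]

∠EXS = 87°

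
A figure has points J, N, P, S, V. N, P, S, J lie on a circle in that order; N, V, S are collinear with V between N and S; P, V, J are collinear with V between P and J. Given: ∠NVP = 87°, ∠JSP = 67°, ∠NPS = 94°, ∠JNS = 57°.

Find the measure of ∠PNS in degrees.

∠PNS = 56°

1. ∠JVS = 87°  [vertical angles at V]
2. ∠NJS = 86°  [cyclic NPSJ, opposite ∠P+∠J]
3. ∠JSN = 37°  [△NSJ]
4. ∠PJS = 56°  [△SVJ]
5. ∠PNS = 56°  [same arc PS]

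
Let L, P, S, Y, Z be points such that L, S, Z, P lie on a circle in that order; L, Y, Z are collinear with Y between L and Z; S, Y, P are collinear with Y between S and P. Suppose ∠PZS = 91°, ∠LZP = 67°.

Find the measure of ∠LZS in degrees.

∠LZS = 24°

1. ∠PLS = 89°  [cyclic LSZP, opposite ∠L+∠Z]
2. ∠LSP = 67°  [same arc LP]
3. ∠LPS = 24°  [△LSP]
4. ∠LZS = 24°  [same arc LS]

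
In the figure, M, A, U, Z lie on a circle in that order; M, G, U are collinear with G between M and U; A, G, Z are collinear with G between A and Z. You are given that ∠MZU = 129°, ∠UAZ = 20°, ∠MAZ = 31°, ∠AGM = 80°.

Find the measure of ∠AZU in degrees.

∠AZU = 69°

1. ∠MUZ = 31°  [same arc MZ]
2. ∠UGZ = 80°  [vertical angles at G]
3. ∠AZU = 69°  [△UGZ]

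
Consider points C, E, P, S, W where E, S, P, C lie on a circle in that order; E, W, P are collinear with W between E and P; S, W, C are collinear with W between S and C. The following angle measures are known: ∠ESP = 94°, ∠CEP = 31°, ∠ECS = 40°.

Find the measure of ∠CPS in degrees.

∠CPS = 103°

1. ∠ECP = 86°  [cyclic ESPC, opposite ∠S+∠C]
2. ∠CPE = 63°  [△EPC]
3. ∠CSE = 63°  [same arc EC]
4. ∠CES = 77°  [△ESC]
5. ∠CPS = 103°  [cyclic ESPC, opposite ∠E+∠P]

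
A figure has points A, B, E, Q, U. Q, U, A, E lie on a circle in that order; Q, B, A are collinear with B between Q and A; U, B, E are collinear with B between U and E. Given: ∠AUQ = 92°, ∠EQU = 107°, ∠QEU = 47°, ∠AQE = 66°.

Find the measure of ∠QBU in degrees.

∠QBU = 113°

1. ∠EUQ = 26°  [△QUE]
2. ∠QAU = 47°  [same arc QU]
3. ∠AQU = 41°  [△QUA]
4. ∠QBU = 113°  [△QBU]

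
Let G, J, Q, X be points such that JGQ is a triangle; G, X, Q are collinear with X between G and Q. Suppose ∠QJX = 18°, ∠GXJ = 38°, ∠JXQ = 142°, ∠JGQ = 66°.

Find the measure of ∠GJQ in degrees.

∠GJQ = 94°

1. ∠JQX = 20°  [△JXQ]
2. ∠GQJ = 20°  [X on ray QG]
3. ∠GJQ = 94°  [△JGQ]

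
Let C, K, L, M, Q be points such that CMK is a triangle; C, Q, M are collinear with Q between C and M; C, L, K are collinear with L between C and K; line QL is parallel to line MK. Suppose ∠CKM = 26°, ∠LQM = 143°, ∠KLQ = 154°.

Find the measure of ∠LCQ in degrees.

1. ∠CLQ = 26°  [QL∥MK, corresponding at L]
2. ∠CQL = 37°  [linear pair at Q on CM]
3. ∠LCQ = 117°  [△CQL]

∠LCQ = 117°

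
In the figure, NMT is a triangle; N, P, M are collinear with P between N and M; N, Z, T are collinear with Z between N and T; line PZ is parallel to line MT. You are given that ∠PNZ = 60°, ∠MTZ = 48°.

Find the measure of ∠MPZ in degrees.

∠MPZ = 108°

1. ∠MNT = 60°  [P on NM, Z on NT]
2. ∠MTN = 48°  [Z on ray TN]
3. ∠NMT = 72°  [△NMT]
4. ∠NPZ = 72°  [PZ∥MT, corresponding at P]
5. ∠MPZ = 108°  [linear pair at P on NM]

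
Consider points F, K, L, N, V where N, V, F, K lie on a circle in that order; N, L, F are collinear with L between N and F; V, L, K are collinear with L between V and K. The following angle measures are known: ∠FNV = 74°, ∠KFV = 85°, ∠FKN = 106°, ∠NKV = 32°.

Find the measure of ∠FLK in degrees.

∠FLK = 53°

1. ∠FKV = 74°  [same arc VF]
2. ∠KNV = 95°  [cyclic NVFK, opposite ∠N+∠F]
3. ∠KVN = 53°  [△NVK]
4. ∠KFN = 53°  [same arc NK]
5. ∠FLK = 53°  [△FLK]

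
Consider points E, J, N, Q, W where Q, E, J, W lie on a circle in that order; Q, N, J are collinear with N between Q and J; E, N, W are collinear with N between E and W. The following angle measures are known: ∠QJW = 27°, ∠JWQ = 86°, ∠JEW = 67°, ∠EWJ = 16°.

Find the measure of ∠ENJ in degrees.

∠ENJ = 43°

1. ∠QEW = 27°  [same arc QW]
2. ∠EQJ = 16°  [same arc EJ]
3. ∠ENQ = 137°  [△QNE]
4. ∠ENJ = 43°  [linear pair at N on QJ]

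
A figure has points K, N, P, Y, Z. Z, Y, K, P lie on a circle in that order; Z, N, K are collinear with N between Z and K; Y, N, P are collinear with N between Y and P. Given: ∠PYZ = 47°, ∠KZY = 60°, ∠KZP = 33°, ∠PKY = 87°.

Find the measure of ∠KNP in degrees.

∠KNP = 73°

1. ∠PKZ = 47°  [same arc ZP]
2. ∠KPY = 60°  [same arc YK]
3. ∠KNP = 73°  [△KNP]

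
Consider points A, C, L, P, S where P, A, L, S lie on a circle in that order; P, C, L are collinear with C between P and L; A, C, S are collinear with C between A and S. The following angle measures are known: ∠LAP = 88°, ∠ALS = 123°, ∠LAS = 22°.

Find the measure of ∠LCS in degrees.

∠LCS = 79°

1. ∠LSP = 92°  [cyclic PALS, opposite ∠A+∠S]
2. ∠ASL = 35°  [△ALS]
3. ∠LPS = 22°  [same arc LS]
4. ∠PLS = 66°  [△PLS]
5. ∠LCS = 79°  [△LCS]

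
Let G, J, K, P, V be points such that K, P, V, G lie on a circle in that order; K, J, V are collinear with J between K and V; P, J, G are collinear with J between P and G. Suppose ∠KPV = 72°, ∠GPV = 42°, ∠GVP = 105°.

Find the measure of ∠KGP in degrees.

1. ∠KGV = 108°  [cyclic KPVG, opposite ∠P+∠G]
2. ∠GKV = 42°  [same arc VG]
3. ∠GKP = 75°  [cyclic KPVG, opposite ∠K+∠V]
4. ∠GVK = 30°  [△KVG]
5. ∠GPK = 30°  [same arc KG]
6. ∠KGP = 75°  [△KPG]

∠KGP = 75°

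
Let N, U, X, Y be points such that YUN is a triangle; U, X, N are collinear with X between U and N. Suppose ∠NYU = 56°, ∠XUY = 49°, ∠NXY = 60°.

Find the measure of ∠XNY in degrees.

∠XNY = 75°

1. ∠NUY = 49°  [X on ray UN]
2. ∠UNY = 75°  [△YUN]
3. ∠XNY = 75°  [X on ray NU]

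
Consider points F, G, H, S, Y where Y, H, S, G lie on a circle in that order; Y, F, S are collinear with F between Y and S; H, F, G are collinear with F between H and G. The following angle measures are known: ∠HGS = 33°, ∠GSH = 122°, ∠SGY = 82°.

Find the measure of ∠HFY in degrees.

1. ∠HYS = 33°  [same arc HS]
2. ∠GHS = 25°  [△HSG]
3. ∠SHY = 98°  [cyclic YHSG, opposite ∠H+∠G]
4. ∠HSY = 49°  [△YHS]
5. ∠HFS = 106°  [△HFS]
6. ∠HFY = 74°  [linear pair at F on YS]

∠HFY = 74°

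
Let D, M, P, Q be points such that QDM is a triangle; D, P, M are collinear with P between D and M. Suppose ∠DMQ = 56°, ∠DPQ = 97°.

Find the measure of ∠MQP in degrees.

∠MQP = 41°

1. ∠PMQ = 56°  [P on ray MD]
2. ∠MPQ = 83°  [linear pair at P on DM]
3. ∠MQP = 41°  [△QPM]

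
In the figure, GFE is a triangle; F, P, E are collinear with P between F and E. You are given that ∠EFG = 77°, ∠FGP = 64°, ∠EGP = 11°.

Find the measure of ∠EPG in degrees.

1. ∠GFP = 77°  [P on ray FE]
2. ∠FPG = 39°  [△GFP]
3. ∠EPG = 141°  [linear pair at P on FE]

∠EPG = 141°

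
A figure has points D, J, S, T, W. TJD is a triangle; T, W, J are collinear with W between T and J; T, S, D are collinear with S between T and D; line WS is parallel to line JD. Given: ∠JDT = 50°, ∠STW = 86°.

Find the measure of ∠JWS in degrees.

∠JWS = 136°

1. ∠TSW = 50°  [WS∥JD, corresponding at S]
2. ∠SWT = 44°  [△TWS]
3. ∠JWS = 136°  [linear pair at W on TJ]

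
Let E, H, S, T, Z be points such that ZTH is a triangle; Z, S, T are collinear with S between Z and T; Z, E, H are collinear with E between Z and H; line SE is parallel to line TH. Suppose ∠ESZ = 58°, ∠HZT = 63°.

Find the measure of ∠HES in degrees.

1. ∠HTZ = 58°  [SE∥TH, corresponding at S]
2. ∠THZ = 59°  [△ZTH]
3. ∠SEZ = 59°  [SE∥TH, corresponding at E]
4. ∠HES = 121°  [linear pair at E on ZH]

∠HES = 121°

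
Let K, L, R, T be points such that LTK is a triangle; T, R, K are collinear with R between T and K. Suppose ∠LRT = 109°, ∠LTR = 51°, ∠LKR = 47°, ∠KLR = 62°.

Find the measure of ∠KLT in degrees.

∠KLT = 82°

1. ∠KTL = 51°  [R on ray TK]
2. ∠LKT = 47°  [R on ray KT]
3. ∠KLT = 82°  [△LTK]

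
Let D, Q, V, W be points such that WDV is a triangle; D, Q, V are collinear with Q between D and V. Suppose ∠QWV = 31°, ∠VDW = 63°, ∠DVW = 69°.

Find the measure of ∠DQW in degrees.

∠DQW = 100°

1. ∠QVW = 69°  [Q on ray VD]
2. ∠VQW = 80°  [△WQV]
3. ∠DQW = 100°  [linear pair at Q on DV]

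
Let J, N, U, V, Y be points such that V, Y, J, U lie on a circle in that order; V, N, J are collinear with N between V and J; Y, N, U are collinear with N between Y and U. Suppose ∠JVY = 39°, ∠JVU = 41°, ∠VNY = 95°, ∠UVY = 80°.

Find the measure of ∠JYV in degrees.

∠JYV = 87°

1. ∠JYU = 41°  [same arc JU]
2. ∠JNY = 85°  [linear pair at N on VJ]
3. ∠VJY = 54°  [△YNJ]
4. ∠JYV = 87°  [△VYJ]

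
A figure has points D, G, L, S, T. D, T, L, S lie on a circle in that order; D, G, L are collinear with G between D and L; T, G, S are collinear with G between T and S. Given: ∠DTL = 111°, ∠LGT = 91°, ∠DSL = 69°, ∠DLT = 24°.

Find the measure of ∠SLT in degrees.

1. ∠LDT = 45°  [△DTL]
2. ∠LTS = 65°  [△TGL]
3. ∠LST = 45°  [same arc TL]
4. ∠SLT = 70°  [△TLS]

∠SLT = 70°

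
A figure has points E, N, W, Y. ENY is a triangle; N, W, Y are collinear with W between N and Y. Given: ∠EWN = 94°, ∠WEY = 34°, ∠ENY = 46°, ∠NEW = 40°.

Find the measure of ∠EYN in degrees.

1. ∠EWY = 86°  [linear pair at W on NY]
2. ∠EYW = 60°  [△EWY]
3. ∠EYN = 60°  [W on ray YN]

∠EYN = 60°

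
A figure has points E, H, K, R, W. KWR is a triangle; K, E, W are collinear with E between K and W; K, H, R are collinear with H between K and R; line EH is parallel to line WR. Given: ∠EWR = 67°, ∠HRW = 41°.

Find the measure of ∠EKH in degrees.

∠EKH = 72°

1. ∠KWR = 67°  [E on ray WK]
2. ∠KRW = 41°  [H on ray RK]
3. ∠RKW = 72°  [△KWR]
4. ∠EKH = 72°  [E on KW, H on KR]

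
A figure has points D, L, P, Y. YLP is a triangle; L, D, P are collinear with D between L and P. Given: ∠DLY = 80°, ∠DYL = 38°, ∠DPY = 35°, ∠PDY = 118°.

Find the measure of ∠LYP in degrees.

1. ∠PLY = 80°  [D on ray LP]
2. ∠LPY = 35°  [D on ray PL]
3. ∠LYP = 65°  [△YLP]

∠LYP = 65°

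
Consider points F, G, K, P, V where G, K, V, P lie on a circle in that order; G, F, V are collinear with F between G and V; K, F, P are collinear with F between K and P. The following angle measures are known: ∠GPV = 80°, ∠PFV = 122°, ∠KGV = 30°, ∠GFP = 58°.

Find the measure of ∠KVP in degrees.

∠KVP = 78°

1. ∠GKV = 100°  [cyclic GKVP, opposite ∠K+∠P]
2. ∠KPV = 30°  [same arc KV]
3. ∠GVK = 50°  [△GKV]
4. ∠KFV = 58°  [vertical angles at F]
5. ∠PKV = 72°  [△KFV]
6. ∠KVP = 78°  [△KVP]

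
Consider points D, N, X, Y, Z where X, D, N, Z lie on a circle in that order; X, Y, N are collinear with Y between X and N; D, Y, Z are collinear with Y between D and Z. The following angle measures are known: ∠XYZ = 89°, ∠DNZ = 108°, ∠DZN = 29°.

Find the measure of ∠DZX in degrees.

∠DZX = 48°

1. ∠DYN = 89°  [vertical angles at Y]
2. ∠NDZ = 43°  [△DNZ]
3. ∠DNX = 48°  [△DYN]
4. ∠DZX = 48°  [same arc XD]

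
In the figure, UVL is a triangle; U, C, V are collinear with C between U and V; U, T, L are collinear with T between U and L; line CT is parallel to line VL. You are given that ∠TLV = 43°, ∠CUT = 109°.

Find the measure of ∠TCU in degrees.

∠TCU = 28°

1. ∠ULV = 43°  [T on ray LU]
2. ∠LUV = 109°  [C on UV, T on UL]
3. ∠LVU = 28°  [△UVL]
4. ∠TCU = 28°  [CT∥VL, corresponding at C]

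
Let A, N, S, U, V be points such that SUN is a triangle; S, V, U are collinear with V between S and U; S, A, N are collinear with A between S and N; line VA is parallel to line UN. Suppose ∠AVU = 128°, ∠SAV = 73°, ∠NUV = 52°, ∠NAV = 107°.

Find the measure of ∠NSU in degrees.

1. ∠AVS = 52°  [linear pair at V on SU]
2. ∠ASV = 55°  [△SVA]
3. ∠NSU = 55°  [V on SU, A on SN]

∠NSU = 55°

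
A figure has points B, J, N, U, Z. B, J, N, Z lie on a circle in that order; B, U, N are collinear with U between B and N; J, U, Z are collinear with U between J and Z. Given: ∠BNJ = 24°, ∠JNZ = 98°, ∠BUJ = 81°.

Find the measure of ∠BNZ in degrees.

∠BNZ = 74°

1. ∠BZJ = 24°  [same arc BJ]
2. ∠JBZ = 82°  [cyclic BJNZ, opposite ∠B+∠N]
3. ∠BJZ = 74°  [△BJZ]
4. ∠BNZ = 74°  [same arc BZ]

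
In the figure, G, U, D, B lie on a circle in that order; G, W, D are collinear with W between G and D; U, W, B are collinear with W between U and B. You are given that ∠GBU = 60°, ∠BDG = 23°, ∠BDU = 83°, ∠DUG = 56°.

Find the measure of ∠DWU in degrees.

∠DWU = 87°

1. ∠GDU = 60°  [same arc GU]
2. ∠BUG = 23°  [same arc GB]
3. ∠DGU = 64°  [△GUD]
4. ∠GWU = 93°  [△GWU]
5. ∠DWU = 87°  [linear pair at W on GD]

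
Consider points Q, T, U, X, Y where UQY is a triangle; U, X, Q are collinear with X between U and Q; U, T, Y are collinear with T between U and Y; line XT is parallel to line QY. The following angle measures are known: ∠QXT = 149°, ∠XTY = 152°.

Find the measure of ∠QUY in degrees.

1. ∠TXU = 31°  [linear pair at X on UQ]
2. ∠UTX = 28°  [linear pair at T on UY]
3. ∠TUX = 121°  [△UXT]
4. ∠QUY = 121°  [X on UQ, T on UY]

∠QUY = 121°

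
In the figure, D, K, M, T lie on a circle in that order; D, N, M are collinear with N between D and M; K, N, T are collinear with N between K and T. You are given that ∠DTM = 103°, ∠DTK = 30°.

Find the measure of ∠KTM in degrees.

1. ∠DKM = 77°  [cyclic DKMT, opposite ∠K+∠T]
2. ∠DMK = 30°  [same arc DK]
3. ∠KDM = 73°  [△DKM]
4. ∠KTM = 73°  [same arc KM]

∠KTM = 73°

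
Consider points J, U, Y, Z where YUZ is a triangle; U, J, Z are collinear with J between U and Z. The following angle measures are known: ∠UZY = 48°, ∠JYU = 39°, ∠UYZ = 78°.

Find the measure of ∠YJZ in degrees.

1. ∠YUZ = 54°  [△YUZ]
2. ∠JUY = 54°  [J on ray UZ]
3. ∠UJY = 87°  [△YUJ]
4. ∠YJZ = 93°  [linear pair at J on UZ]

∠YJZ = 93°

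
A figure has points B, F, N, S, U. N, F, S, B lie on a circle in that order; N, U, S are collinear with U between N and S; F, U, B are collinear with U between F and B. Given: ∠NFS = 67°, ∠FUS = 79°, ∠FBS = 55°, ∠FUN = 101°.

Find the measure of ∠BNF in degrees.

1. ∠FNS = 55°  [same arc FS]
2. ∠BFN = 24°  [△NUF]
3. ∠FSN = 58°  [△NFS]
4. ∠FBN = 58°  [same arc NF]
5. ∠BNF = 98°  [△NFB]

∠BNF = 98°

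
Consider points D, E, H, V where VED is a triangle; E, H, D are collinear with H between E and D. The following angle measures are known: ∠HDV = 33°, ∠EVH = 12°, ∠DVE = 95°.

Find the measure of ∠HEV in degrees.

∠HEV = 52°

1. ∠EDV = 33°  [H on ray DE]
2. ∠DEV = 52°  [△VED]
3. ∠HEV = 52°  [H on ray ED]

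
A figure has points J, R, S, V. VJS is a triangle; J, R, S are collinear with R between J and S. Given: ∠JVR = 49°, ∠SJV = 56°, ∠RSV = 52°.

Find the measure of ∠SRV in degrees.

1. ∠RJV = 56°  [R on ray JS]
2. ∠JRV = 75°  [△VJR]
3. ∠SRV = 105°  [linear pair at R on JS]

∠SRV = 105°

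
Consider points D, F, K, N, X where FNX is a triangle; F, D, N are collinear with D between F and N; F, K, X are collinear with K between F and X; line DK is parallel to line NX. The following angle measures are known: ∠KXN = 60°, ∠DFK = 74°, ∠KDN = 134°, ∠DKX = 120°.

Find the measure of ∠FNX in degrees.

1. ∠FXN = 60°  [K on ray XF]
2. ∠NFX = 74°  [D on FN, K on FX]
3. ∠FNX = 46°  [△FNX]

∠FNX = 46°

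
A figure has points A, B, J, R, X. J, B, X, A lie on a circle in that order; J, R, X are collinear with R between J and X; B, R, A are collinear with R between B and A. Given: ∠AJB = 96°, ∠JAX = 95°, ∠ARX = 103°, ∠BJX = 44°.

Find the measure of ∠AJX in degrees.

1. ∠AXB = 84°  [cyclic JBXA, opposite ∠J+∠X]
2. ∠BAX = 44°  [same arc BX]
3. ∠ABX = 52°  [△BXA]
4. ∠AJX = 52°  [same arc XA]

∠AJX = 52°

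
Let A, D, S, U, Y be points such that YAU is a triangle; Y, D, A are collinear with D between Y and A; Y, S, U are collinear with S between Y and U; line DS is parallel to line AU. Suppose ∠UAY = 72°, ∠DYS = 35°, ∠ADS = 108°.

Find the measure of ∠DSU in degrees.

∠DSU = 107°

1. ∠SDY = 72°  [DS∥AU, corresponding at D]
2. ∠DSY = 73°  [△YDS]
3. ∠DSU = 107°  [linear pair at S on YU]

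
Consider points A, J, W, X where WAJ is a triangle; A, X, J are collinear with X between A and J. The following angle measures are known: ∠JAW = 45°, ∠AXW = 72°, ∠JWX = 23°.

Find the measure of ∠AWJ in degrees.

∠AWJ = 86°

1. ∠JXW = 108°  [linear pair at X on AJ]
2. ∠WJX = 49°  [△WXJ]
3. ∠AJW = 49°  [X on ray JA]
4. ∠AWJ = 86°  [△WAJ]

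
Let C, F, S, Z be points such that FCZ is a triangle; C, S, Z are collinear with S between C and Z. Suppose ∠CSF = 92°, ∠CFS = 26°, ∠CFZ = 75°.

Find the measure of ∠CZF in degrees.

1. ∠FCS = 62°  [△FCS]
2. ∠FCZ = 62°  [S on ray CZ]
3. ∠CZF = 43°  [△FCZ]

∠CZF = 43°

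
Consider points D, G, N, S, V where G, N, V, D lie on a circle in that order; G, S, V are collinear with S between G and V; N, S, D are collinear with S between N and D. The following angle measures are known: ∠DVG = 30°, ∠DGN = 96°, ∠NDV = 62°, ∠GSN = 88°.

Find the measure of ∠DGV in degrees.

∠DGV = 34°

1. ∠DNG = 30°  [same arc GD]
2. ∠DSV = 88°  [△VSD]
3. ∠GDN = 54°  [△GND]
4. ∠DSG = 92°  [linear pair at S on GV]
5. ∠DGV = 34°  [△GSD]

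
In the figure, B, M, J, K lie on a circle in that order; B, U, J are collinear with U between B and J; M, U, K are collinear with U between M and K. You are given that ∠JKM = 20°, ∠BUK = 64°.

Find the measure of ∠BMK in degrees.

1. ∠JBM = 20°  [same arc MJ]
2. ∠JUM = 64°  [vertical angles at U]
3. ∠BUM = 116°  [linear pair at U on BJ]
4. ∠BMK = 44°  [△BUM]

∠BMK = 44°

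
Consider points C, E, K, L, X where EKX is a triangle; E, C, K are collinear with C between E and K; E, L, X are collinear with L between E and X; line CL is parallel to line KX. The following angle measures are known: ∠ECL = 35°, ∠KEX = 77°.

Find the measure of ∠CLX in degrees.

∠CLX = 112°

1. ∠EKX = 35°  [CL∥KX, corresponding at C]
2. ∠EXK = 68°  [△EKX]
3. ∠CLE = 68°  [CL∥KX, corresponding at L]
4. ∠CLX = 112°  [linear pair at L on EX]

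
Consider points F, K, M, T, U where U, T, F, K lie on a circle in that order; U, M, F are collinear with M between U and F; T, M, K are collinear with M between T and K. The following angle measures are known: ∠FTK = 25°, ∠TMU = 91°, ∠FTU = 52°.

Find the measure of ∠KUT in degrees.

1. ∠FUK = 25°  [same arc FK]
2. ∠FMK = 91°  [vertical angles at M]
3. ∠FKU = 128°  [cyclic UTFK, opposite ∠T+∠K]
4. ∠KFU = 27°  [△UFK]
5. ∠KMU = 89°  [linear pair at M on UF]
6. ∠KTU = 27°  [same arc UK]
7. ∠TKU = 66°  [△UMK]
8. ∠KUT = 87°  [△UTK]

∠KUT = 87°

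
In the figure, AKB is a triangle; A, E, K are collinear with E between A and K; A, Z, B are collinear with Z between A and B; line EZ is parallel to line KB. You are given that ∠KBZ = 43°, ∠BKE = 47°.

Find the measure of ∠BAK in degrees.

∠BAK = 90°

1. ∠ABK = 43°  [Z on ray BA]
2. ∠AKB = 47°  [E on ray KA]
3. ∠BAK = 90°  [△AKB]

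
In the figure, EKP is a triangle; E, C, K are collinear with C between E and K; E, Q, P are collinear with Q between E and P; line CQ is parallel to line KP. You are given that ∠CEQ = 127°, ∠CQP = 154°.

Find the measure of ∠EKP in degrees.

1. ∠CQE = 26°  [linear pair at Q on EP]
2. ∠ECQ = 27°  [△ECQ]
3. ∠EKP = 27°  [CQ∥KP, corresponding at C]

∠EKP = 27°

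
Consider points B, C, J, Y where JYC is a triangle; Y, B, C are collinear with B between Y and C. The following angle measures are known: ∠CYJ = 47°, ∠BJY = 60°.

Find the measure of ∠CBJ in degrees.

1. ∠BYJ = 47°  [B on ray YC]
2. ∠JBY = 73°  [△JYB]
3. ∠CBJ = 107°  [linear pair at B on YC]

∠CBJ = 107°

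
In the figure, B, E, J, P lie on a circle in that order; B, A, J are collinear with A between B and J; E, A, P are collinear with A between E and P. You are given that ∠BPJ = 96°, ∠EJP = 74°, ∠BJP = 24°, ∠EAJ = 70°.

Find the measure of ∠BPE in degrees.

∠BPE = 50°

1. ∠JBP = 60°  [△BJP]
2. ∠BAP = 70°  [vertical angles at A]
3. ∠BPE = 50°  [△BAP]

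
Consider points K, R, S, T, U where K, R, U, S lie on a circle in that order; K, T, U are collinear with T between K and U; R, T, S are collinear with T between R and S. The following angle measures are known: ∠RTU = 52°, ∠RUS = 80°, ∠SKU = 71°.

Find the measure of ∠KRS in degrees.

1. ∠KTS = 52°  [vertical angles at T]
2. ∠RKS = 100°  [cyclic KRUS, opposite ∠K+∠U]
3. ∠KSR = 57°  [△KTS]
4. ∠KRS = 23°  [△KRS]

∠KRS = 23°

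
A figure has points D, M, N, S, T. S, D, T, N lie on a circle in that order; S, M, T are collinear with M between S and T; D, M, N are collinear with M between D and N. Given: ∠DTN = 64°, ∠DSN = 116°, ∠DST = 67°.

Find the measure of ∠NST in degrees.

1. ∠DNT = 67°  [same arc DT]
2. ∠NDT = 49°  [△DTN]
3. ∠NST = 49°  [same arc TN]

∠NST = 49°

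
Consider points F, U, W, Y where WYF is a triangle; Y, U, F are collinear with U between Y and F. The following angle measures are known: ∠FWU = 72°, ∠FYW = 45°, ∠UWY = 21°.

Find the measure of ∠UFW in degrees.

∠UFW = 42°

1. ∠UYW = 45°  [U on ray YF]
2. ∠WUY = 114°  [△WYU]
3. ∠FUW = 66°  [linear pair at U on YF]
4. ∠UFW = 42°  [△WUF]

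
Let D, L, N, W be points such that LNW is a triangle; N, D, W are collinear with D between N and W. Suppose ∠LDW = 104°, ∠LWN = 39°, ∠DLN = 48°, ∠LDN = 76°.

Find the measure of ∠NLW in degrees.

∠NLW = 85°

1. ∠DNL = 56°  [△LND]
2. ∠LNW = 56°  [D on ray NW]
3. ∠NLW = 85°  [△LNW]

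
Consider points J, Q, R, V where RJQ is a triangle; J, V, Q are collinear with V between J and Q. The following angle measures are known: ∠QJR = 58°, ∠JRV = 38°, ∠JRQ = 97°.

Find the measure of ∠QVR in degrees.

1. ∠RJV = 58°  [V on ray JQ]
2. ∠JVR = 84°  [△RJV]
3. ∠QVR = 96°  [linear pair at V on JQ]

∠QVR = 96°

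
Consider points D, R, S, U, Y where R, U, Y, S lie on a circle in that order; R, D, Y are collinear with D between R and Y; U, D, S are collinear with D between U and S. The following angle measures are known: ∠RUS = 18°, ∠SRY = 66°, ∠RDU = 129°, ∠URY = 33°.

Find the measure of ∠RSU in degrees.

∠RSU = 63°

1. ∠SUY = 66°  [same arc YS]
2. ∠UDY = 51°  [linear pair at D on RY]
3. ∠RYU = 63°  [△UDY]
4. ∠RSU = 63°  [same arc RU]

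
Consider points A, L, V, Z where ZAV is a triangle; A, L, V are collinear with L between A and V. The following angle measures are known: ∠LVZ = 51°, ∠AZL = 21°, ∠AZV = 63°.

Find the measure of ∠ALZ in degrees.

∠ALZ = 93°

1. ∠AVZ = 51°  [L on ray VA]
2. ∠VAZ = 66°  [△ZAV]
3. ∠LAZ = 66°  [L on ray AV]
4. ∠ALZ = 93°  [△ZAL]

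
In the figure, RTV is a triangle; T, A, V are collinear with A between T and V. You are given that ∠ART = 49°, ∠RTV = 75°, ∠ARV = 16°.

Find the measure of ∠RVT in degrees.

1. ∠ATR = 75°  [A on ray TV]
2. ∠RAT = 56°  [△RTA]
3. ∠RAV = 124°  [linear pair at A on TV]
4. ∠AVR = 40°  [△RAV]
5. ∠RVT = 40°  [A on ray VT]

∠RVT = 40°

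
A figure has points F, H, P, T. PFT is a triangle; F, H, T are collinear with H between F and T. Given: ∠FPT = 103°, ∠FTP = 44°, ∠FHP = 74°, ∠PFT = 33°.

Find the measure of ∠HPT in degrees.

1. ∠HTP = 44°  [H on ray TF]
2. ∠PHT = 106°  [linear pair at H on FT]
3. ∠HPT = 30°  [△PHT]

∠HPT = 30°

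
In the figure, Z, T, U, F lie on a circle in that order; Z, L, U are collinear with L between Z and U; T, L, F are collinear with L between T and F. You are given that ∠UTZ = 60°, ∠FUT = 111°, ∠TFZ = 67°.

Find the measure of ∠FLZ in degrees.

∠FLZ = 97°

1. ∠UFZ = 120°  [cyclic ZTUF, opposite ∠T+∠F]
2. ∠FZT = 69°  [cyclic ZTUF, opposite ∠Z+∠U]
3. ∠FTZ = 44°  [△ZTF]
4. ∠FUZ = 44°  [same arc ZF]
5. ∠FZU = 16°  [△ZUF]
6. ∠FLZ = 97°  [△ZLF]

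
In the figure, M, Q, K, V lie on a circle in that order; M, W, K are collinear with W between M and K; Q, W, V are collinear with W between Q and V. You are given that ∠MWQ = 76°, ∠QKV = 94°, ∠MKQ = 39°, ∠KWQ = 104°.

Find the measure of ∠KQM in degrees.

∠KQM = 92°

1. ∠QMV = 86°  [cyclic MQKV, opposite ∠M+∠K]
2. ∠MVQ = 39°  [same arc MQ]
3. ∠MQV = 55°  [△MQV]
4. ∠KMQ = 49°  [△MWQ]
5. ∠KQM = 92°  [△MQK]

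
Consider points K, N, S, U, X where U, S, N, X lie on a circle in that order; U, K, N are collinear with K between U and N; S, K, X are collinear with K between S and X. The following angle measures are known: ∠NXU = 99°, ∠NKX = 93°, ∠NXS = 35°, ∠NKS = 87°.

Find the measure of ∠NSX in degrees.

1. ∠NSU = 81°  [cyclic USNX, opposite ∠S+∠X]
2. ∠NUS = 35°  [same arc SN]
3. ∠SNU = 64°  [△USN]
4. ∠NSX = 29°  [△SKN]

∠NSX = 29°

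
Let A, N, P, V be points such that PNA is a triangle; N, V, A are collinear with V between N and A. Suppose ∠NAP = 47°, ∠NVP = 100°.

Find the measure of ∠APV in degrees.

∠APV = 53°

1. ∠PAV = 47°  [V on ray AN]
2. ∠AVP = 80°  [linear pair at V on NA]
3. ∠APV = 53°  [△PVA]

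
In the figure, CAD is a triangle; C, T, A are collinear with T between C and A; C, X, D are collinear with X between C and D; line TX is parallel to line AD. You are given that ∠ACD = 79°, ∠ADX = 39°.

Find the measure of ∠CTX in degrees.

1. ∠ADC = 39°  [X on ray DC]
2. ∠CAD = 62°  [△CAD]
3. ∠CTX = 62°  [TX∥AD, corresponding at T]

∠CTX = 62°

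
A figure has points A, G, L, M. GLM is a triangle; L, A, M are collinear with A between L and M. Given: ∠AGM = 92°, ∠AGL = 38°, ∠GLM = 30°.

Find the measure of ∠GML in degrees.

1. ∠ALG = 30°  [A on ray LM]
2. ∠GAL = 112°  [△GLA]
3. ∠GAM = 68°  [linear pair at A on LM]
4. ∠AMG = 20°  [△GAM]
5. ∠GML = 20°  [A on ray ML]

∠GML = 20°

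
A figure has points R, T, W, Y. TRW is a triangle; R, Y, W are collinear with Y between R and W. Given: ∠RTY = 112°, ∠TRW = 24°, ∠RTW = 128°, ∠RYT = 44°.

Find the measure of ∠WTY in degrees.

1. ∠RWT = 28°  [△TRW]
2. ∠TYW = 136°  [linear pair at Y on RW]
3. ∠TWY = 28°  [Y on ray WR]
4. ∠WTY = 16°  [△TYW]

∠WTY = 16°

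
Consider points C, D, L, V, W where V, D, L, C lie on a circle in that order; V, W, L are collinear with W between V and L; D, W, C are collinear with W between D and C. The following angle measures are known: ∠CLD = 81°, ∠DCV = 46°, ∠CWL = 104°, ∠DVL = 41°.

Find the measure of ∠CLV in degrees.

∠CLV = 35°

1. ∠CVD = 99°  [cyclic VDLC, opposite ∠V+∠L]
2. ∠CDV = 35°  [△VDC]
3. ∠CLV = 35°  [same arc VC]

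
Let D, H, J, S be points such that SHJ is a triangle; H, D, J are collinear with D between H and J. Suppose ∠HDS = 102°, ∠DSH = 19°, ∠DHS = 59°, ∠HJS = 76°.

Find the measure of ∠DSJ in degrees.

1. ∠JDS = 78°  [linear pair at D on HJ]
2. ∠DJS = 76°  [D on ray JH]
3. ∠DSJ = 26°  [△SDJ]

∠DSJ = 26°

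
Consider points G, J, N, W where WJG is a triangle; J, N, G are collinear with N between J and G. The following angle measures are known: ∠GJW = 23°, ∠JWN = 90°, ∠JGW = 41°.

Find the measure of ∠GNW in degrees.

1. ∠NJW = 23°  [N on ray JG]
2. ∠JNW = 67°  [△WJN]
3. ∠GNW = 113°  [linear pair at N on JG]

∠GNW = 113°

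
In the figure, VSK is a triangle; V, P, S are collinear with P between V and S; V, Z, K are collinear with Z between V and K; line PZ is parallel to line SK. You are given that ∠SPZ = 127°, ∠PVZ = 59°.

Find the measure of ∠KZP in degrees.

∠KZP = 112°

1. ∠VPZ = 53°  [linear pair at P on VS]
2. ∠PZV = 68°  [△VPZ]
3. ∠KZP = 112°  [linear pair at Z on VK]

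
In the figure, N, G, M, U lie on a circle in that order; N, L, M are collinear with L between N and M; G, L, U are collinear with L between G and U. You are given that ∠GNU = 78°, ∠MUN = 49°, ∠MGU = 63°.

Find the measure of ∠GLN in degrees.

∠GLN = 97°

1. ∠GMU = 102°  [cyclic NGMU, opposite ∠N+∠M]
2. ∠MNU = 63°  [same arc MU]
3. ∠GUM = 15°  [△GMU]
4. ∠NMU = 68°  [△NMU]
5. ∠GNM = 15°  [same arc GM]
6. ∠NGU = 68°  [same arc NU]
7. ∠GLN = 97°  [△NLG]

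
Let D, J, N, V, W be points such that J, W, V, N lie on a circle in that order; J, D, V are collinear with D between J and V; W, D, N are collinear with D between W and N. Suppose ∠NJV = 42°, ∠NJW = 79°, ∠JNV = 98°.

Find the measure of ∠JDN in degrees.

∠JDN = 77°

1. ∠NWV = 42°  [same arc VN]
2. ∠JVN = 40°  [△JVN]
3. ∠NVW = 101°  [cyclic JWVN, opposite ∠J+∠V]
4. ∠VNW = 37°  [△WVN]
5. ∠NDV = 103°  [△VDN]
6. ∠JDN = 77°  [linear pair at D on JV]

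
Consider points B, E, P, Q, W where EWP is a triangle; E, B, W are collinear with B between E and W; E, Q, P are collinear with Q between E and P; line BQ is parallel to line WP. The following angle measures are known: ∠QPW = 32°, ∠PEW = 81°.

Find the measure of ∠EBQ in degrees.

∠EBQ = 67°

1. ∠EPW = 32°  [Q on ray PE]
2. ∠EWP = 67°  [△EWP]
3. ∠EBQ = 67°  [BQ∥WP, corresponding at B]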